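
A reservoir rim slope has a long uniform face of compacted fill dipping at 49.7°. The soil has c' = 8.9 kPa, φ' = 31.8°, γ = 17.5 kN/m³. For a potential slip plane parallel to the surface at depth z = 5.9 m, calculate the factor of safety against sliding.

For an infinite slope with a slip plane parallel to the surface (no pore pressure): FS = [c' + γz cos²β tanφ'] / [γz sinβ cosβ].
γz = 17.5·5.9 = 103.25 kN/m²
Numerator = 8.9 + 103.25·cos²49.7°·tan31.8° = 8.9 + 103.25·0.4183·0.6200 = 35.681 kPa
Denominator = 103.25·sin49.7°·cos49.7° = 103.25·0.7627·0.6468 = 50.932 kPa
FS = 35.681 / 50.932 = 0.701

FS = 0.70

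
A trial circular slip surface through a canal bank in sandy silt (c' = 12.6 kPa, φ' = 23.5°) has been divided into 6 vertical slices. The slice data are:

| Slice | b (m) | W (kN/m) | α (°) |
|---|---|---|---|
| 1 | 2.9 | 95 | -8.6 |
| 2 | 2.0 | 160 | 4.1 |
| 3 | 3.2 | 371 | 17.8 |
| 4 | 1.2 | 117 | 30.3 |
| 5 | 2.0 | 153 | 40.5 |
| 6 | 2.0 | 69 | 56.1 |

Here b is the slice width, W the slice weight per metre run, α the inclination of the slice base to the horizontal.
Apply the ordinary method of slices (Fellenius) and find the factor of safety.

FS = 1.76

Ordinary method of slices: FS = Σ[c'·Δl_i + (W_i cosα_i)·tanφ'] / Σ W_i sinα_i, with Δl_i = b_i / cosα_i.
Slice 1: Δl = 2.9/cos(-8.6°) = 2.933 m; N'_1 = 95·cos(-8.6°) = 93.9; c'Δl = 36.96; W sinα = -14.2
Slice 2: Δl = 2.0/cos4.1° = 2.005 m; N'_2 = 160·cos4.1° = 159.6; c'Δl = 25.26; W sinα = 11.4
Slice 3: Δl = 3.2/cos17.8° = 3.361 m; N'_3 = 371·cos17.8° = 353.2; c'Δl = 42.35; W sinα = 113.4
Slice 4: Δl = 1.2/cos30.3° = 1.390 m; N'_4 = 117·cos30.3° = 101.0; c'Δl = 17.51; W sinα = 59.0
Slice 5: Δl = 2.0/cos40.5° = 2.630 m; N'_5 = 153·cos40.5° = 116.3; c'Δl = 33.14; W sinα = 99.4
Slice 6: Δl = 2.0/cos56.1° = 3.586 m; N'_6 = 69·cos56.1° = 38.5; c'Δl = 45.18; W sinα = 57.3
Σc'Δl = 200.4 kN/m; ΣN' = 862.6 kN/m; ΣW sinα = 326.3 kN/m
Resisting = 200.4 + 862.6·tan23.5° = 200.4 + 375.1 = 575.5 kN/m
FS = 575.5 / 326.3 = 1.764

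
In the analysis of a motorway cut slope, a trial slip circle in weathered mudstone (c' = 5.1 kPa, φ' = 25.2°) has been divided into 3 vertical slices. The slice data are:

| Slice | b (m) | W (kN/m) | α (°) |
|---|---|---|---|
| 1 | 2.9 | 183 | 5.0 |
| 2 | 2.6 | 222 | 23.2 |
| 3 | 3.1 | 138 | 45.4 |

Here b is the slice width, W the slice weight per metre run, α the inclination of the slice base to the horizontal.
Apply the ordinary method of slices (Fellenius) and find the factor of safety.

Ordinary method of slices: FS = Σ[c'·Δl_i + (W_i cosα_i)·tanφ'] / Σ W_i sinα_i, with Δl_i = b_i / cosα_i.
Slice 1: Δl = 2.9/cos5.0° = 2.911 m; N'_1 = 183·cos5.0° = 182.3; c'Δl = 14.85; W sinα = 15.9
Slice 2: Δl = 2.6/cos23.2° = 2.829 m; N'_2 = 222·cos23.2° = 204.0; c'Δl = 14.43; W sinα = 87.5
Slice 3: Δl = 3.1/cos45.4° = 4.415 m; N'_3 = 138·cos45.4° = 96.9; c'Δl = 22.52; W sinα = 98.3
Σc'Δl = 51.8 kN/m; ΣN' = 483.2 kN/m; ΣW sinα = 201.7 kN/m
Resisting = 51.8 + 483.2·tan25.2° = 51.8 + 227.4 = 279.2 kN/m
FS = 279.2 / 201.7 = 1.384

FS = 1.38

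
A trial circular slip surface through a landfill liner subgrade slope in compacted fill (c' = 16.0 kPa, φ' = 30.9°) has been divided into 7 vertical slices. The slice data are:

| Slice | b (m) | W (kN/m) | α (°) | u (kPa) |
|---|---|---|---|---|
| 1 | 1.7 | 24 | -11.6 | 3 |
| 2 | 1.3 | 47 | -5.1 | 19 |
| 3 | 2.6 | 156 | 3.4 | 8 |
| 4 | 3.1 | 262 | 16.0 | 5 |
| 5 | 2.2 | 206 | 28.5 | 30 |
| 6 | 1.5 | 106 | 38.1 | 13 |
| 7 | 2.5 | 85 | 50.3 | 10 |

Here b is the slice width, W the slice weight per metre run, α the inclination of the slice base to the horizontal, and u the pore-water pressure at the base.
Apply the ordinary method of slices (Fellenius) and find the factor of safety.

FS = 2.08

Ordinary method of slices: FS = Σ[c'·Δl_i + (W_i cosα_i − u_i·Δl_i)·tanφ'] / Σ W_i sinα_i, with Δl_i = b_i / cosα_i.
Slice 1: Δl = 1.7/cos(-11.6°) = 1.735 m; N'_1 = 24·cos(-11.6°) − 3·1.735 = 18.3; c'Δl = 27.77; W sinα = -4.8
Slice 2: Δl = 1.3/cos(-5.1°) = 1.305 m; N'_2 = 47·cos(-5.1°) − 19·1.305 = 22.0; c'Δl = 20.88; W sinα = -4.2
Slice 3: Δl = 2.6/cos3.4° = 2.605 m; N'_3 = 156·cos3.4° − 8·2.605 = 134.9; c'Δl = 41.67; W sinα = 9.3
Slice 4: Δl = 3.1/cos16.0° = 3.225 m; N'_4 = 262·cos16.0° − 5·3.225 = 235.7; c'Δl = 51.60; W sinα = 72.2
Slice 5: Δl = 2.2/cos28.5° = 2.503 m; N'_5 = 206·cos28.5° − 30·2.503 = 105.9; c'Δl = 40.05; W sinα = 98.3
Slice 6: Δl = 1.5/cos38.1° = 1.906 m; N'_6 = 106·cos38.1° − 13·1.906 = 58.6; c'Δl = 30.50; W sinα = 65.4
Slice 7: Δl = 2.5/cos50.3° = 3.914 m; N'_7 = 85·cos50.3° − 10·3.914 = 15.2; c'Δl = 62.62; W sinα = 65.4
Σc'Δl = 275.1 kN/m; ΣN' = 590.7 kN/m; ΣW sinα = 301.6 kN/m
Resisting = 275.1 + 590.7·tan30.9° = 275.1 + 353.5 = 628.6 kN/m
FS = 628.6 / 301.6 = 2.084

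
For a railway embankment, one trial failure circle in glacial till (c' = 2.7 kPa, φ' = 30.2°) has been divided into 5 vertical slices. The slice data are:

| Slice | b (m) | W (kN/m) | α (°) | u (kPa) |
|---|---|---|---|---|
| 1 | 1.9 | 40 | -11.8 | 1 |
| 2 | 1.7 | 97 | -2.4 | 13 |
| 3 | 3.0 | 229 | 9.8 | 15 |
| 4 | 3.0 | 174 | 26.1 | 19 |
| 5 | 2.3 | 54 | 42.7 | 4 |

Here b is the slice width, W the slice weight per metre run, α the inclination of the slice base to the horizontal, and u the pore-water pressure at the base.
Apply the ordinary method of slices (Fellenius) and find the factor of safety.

FS = 1.97

Ordinary method of slices: FS = Σ[c'·Δl_i + (W_i cosα_i − u_i·Δl_i)·tanφ'] / Σ W_i sinα_i, with Δl_i = b_i / cosα_i.
Slice 1: Δl = 1.9/cos(-11.8°) = 1.941 m; N'_1 = 40·cos(-11.8°) − 1·1.941 = 37.2; c'Δl = 5.24; W sinα = -8.2
Slice 2: Δl = 1.7/cos(-2.4°) = 1.701 m; N'_2 = 97·cos(-2.4°) − 13·1.701 = 74.8; c'Δl = 4.59; W sinα = -4.1
Slice 3: Δl = 3.0/cos9.8° = 3.044 m; N'_3 = 229·cos9.8° − 15·3.044 = 180.0; c'Δl = 8.22; W sinα = 39.0
Slice 4: Δl = 3.0/cos26.1° = 3.341 m; N'_4 = 174·cos26.1° − 19·3.341 = 92.8; c'Δl = 9.02; W sinα = 76.5
Slice 5: Δl = 2.3/cos42.7° = 3.130 m; N'_5 = 54·cos42.7° − 4·3.130 = 27.2; c'Δl = 8.45; W sinα = 36.6
Σc'Δl = 35.5 kN/m; ΣN' = 412.0 kN/m; ΣW sinα = 139.9 kN/m
Resisting = 35.5 + 412.0·tan30.2° = 35.5 + 239.8 = 275.3 kN/m
FS = 275.3 / 139.9 = 1.968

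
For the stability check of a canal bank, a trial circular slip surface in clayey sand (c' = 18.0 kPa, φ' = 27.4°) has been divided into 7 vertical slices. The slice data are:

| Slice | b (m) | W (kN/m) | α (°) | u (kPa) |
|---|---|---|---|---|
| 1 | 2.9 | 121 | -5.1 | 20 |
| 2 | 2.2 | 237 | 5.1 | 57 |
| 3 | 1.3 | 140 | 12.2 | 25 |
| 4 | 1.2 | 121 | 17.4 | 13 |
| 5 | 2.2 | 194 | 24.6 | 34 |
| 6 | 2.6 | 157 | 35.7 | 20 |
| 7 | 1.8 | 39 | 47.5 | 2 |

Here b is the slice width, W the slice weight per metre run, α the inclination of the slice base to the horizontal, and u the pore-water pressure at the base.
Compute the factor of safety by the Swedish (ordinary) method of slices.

FS = 2.07

Ordinary method of slices: FS = Σ[c'·Δl_i + (W_i cosα_i − u_i·Δl_i)·tanφ'] / Σ W_i sinα_i, with Δl_i = b_i / cosα_i.
Slice 1: Δl = 2.9/cos(-5.1°) = 2.912 m; N'_1 = 121·cos(-5.1°) − 20·2.912 = 62.3; c'Δl = 52.41; W sinα = -10.8
Slice 2: Δl = 2.2/cos5.1° = 2.209 m; N'_2 = 237·cos5.1° − 57·2.209 = 110.2; c'Δl = 39.76; W sinα = 21.1
Slice 3: Δl = 1.3/cos12.2° = 1.330 m; N'_3 = 140·cos12.2° − 25·1.330 = 103.6; c'Δl = 23.94; W sinα = 29.6
Slice 4: Δl = 1.2/cos17.4° = 1.258 m; N'_4 = 121·cos17.4° − 13·1.258 = 99.1; c'Δl = 22.64; W sinα = 36.2
Slice 5: Δl = 2.2/cos24.6° = 2.420 m; N'_5 = 194·cos24.6° − 34·2.420 = 94.1; c'Δl = 43.55; W sinα = 80.8
Slice 6: Δl = 2.6/cos35.7° = 3.202 m; N'_6 = 157·cos35.7° − 20·3.202 = 63.5; c'Δl = 57.63; W sinα = 91.6
Slice 7: Δl = 1.8/cos47.5° = 2.664 m; N'_7 = 39·cos47.5° − 2·2.664 = 21.0; c'Δl = 47.96; W sinα = 28.8
Σc'Δl = 287.9 kN/m; ΣN' = 553.8 kN/m; ΣW sinα = 277.2 kN/m
Resisting = 287.9 + 553.8·tan27.4° = 287.9 + 287.0 = 574.9 kN/m
FS = 574.9 / 277.2 = 2.074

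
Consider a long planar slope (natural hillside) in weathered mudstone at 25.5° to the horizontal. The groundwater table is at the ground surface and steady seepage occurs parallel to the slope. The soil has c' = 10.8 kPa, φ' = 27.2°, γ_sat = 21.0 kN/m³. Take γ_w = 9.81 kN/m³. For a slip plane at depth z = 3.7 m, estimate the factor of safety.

With seepage parallel to the slope and the water table at the surface, the effective normal stress on the slip plane uses the buoyant unit weight γ' = γ_sat − γ_w while the driving shear stress uses γ_sat:
FS = [c' + γ' z cos²β tanφ'] / [γ_sat z sinβ cosβ]
γ' = 21.0 − 9.81 = 11.19 kN/m³
Numerator = 10.8 + 11.19·3.7·cos²25.5°·tan27.2° = 10.8 + 11.19·3.7·0.8147·0.5139 = 28.135 kPa
Denominator = 21.0·3.7·sin25.5°·cos25.5° = 21.0·3.7·0.4305·0.9026 = 30.192 kPa
FS = 28.135 / 30.192 = 0.932

FS = 0.93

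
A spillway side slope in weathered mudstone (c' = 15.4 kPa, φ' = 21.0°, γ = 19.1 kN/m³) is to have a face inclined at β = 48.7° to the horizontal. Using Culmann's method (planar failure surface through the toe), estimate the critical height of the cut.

H_c = 19.74 m

Culmann's analysis gives the critical failure plane at α_cr = (β + φ')/2 = (48.7 + 21.0)/2 = 34.9°, and the critical height
H_c = (4c'/γ) · sinβ cosφ' / [1 − cos(β − φ')]
    = (4·15.4/19.1) · sin48.7°·cos21.0° / [1 − cos(27.7°)]
    = 3.225 · 0.7513·0.9336 / [1 − 0.8854]
    = 3.225 · 0.7014 / 0.1146
    = 19.74 m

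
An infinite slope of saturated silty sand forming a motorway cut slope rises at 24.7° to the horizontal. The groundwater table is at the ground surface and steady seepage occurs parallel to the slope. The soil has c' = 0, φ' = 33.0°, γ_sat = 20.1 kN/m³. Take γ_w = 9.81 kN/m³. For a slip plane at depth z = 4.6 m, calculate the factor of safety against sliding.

With seepage parallel to the slope and the water table at the surface, the effective normal stress on the slip plane uses the buoyant unit weight γ' = γ_sat − γ_w while the driving shear stress uses γ_sat:
FS = [c' + γ' z cos²β tanφ'] / [γ_sat z sinβ cosβ]
(For c' = 0 this reduces to FS = (γ'/γ_sat)·tanφ'/tanβ.)
γ' = 20.1 − 9.81 = 10.29 kN/m³
Numerator = 0.0 + 10.29·4.6·cos²24.7°·tan33.0° = 0.0 + 10.29·4.6·0.8254·0.6494 = 25.372 kPa
Denominator = 20.1·4.6·sin24.7°·cos24.7° = 20.1·4.6·0.4179·0.9085 = 35.101 kPa
FS = 25.372 / 35.101 = 0.723

FS = 0.72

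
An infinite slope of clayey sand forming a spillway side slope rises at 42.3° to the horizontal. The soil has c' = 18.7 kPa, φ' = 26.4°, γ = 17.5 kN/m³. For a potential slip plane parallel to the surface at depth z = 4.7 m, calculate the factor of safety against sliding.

For an infinite slope with a slip plane parallel to the surface (no pore pressure): FS = [c' + γz cos²β tanφ'] / [γz sinβ cosβ].
γz = 17.5·4.7 = 82.25 kN/m²
Numerator = 18.7 + 82.25·cos²42.3°·tan26.4° = 18.7 + 82.25·0.5471·0.4964 = 41.036 kPa
Denominator = 82.25·sin42.3°·cos42.3° = 82.25·0.6730·0.7396 = 40.942 kPa
FS = 41.036 / 40.942 = 1.002

FS = 1.00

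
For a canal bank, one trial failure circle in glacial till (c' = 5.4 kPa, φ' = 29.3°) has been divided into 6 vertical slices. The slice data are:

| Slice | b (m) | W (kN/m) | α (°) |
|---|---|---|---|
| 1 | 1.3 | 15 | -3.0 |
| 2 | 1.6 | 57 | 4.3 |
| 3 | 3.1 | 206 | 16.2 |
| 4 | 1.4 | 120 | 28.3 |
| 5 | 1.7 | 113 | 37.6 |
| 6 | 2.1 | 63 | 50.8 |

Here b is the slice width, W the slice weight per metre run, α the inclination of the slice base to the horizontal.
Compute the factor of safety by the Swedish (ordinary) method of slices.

Ordinary method of slices: FS = Σ[c'·Δl_i + (W_i cosα_i)·tanφ'] / Σ W_i sinα_i, with Δl_i = b_i / cosα_i.
Slice 1: Δl = 1.3/cos(-3.0°) = 1.302 m; N'_1 = 15·cos(-3.0°) = 15.0; c'Δl = 7.03; W sinα = -0.8
Slice 2: Δl = 1.6/cos4.3° = 1.605 m; N'_2 = 57·cos4.3° = 56.8; c'Δl = 8.66; W sinα = 4.3
Slice 3: Δl = 3.1/cos16.2° = 3.228 m; N'_3 = 206·cos16.2° = 197.8; c'Δl = 17.43; W sinα = 57.5
Slice 4: Δl = 1.4/cos28.3° = 1.590 m; N'_4 = 120·cos28.3° = 105.7; c'Δl = 8.59; W sinα = 56.9
Slice 5: Δl = 1.7/cos37.6° = 2.146 m; N'_5 = 113·cos37.6° = 89.5; c'Δl = 11.59; W sinα = 68.9
Slice 6: Δl = 2.1/cos50.8° = 3.323 m; N'_6 = 63·cos50.8° = 39.8; c'Δl = 17.94; W sinα = 48.8
Σc'Δl = 71.2 kN/m; ΣN' = 504.6 kN/m; ΣW sinα = 235.6 kN/m
Resisting = 71.2 + 504.6·tan29.3° = 71.2 + 283.2 = 354.4 kN/m
FS = 354.4 / 235.6 = 1.504

FS = 1.50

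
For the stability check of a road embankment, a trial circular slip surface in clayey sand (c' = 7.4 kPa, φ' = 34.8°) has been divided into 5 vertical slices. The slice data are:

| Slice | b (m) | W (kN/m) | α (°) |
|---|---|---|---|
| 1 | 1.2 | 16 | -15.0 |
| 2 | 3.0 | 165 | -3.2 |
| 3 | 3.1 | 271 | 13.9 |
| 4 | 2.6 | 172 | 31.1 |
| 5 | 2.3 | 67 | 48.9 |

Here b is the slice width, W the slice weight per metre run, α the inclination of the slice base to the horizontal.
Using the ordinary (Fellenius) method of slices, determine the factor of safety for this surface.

Ordinary method of slices: FS = Σ[c'·Δl_i + (W_i cosα_i)·tanφ'] / Σ W_i sinα_i, with Δl_i = b_i / cosα_i.
Slice 1: Δl = 1.2/cos(-15.0°) = 1.242 m; N'_1 = 16·cos(-15.0°) = 15.5; c'Δl = 9.19; W sinα = -4.1
Slice 2: Δl = 3.0/cos(-3.2°) = 3.005 m; N'_2 = 165·cos(-3.2°) = 164.7; c'Δl = 22.23; W sinα = -9.2
Slice 3: Δl = 3.1/cos13.9° = 3.194 m; N'_3 = 271·cos13.9° = 263.1; c'Δl = 23.63; W sinα = 65.1
Slice 4: Δl = 2.6/cos31.1° = 3.036 m; N'_4 = 172·cos31.1° = 147.3; c'Δl = 22.47; W sinα = 88.8
Slice 5: Δl = 2.3/cos48.9° = 3.499 m; N'_5 = 67·cos48.9° = 44.0; c'Δl = 25.89; W sinα = 50.5
Σc'Δl = 103.4 kN/m; ΣN' = 634.6 kN/m; ΣW sinα = 191.1 kN/m
Resisting = 103.4 + 634.6·tan34.8° = 103.4 + 441.0 = 544.5 kN/m
FS = 544.5 / 191.1 = 2.849

FS = 2.85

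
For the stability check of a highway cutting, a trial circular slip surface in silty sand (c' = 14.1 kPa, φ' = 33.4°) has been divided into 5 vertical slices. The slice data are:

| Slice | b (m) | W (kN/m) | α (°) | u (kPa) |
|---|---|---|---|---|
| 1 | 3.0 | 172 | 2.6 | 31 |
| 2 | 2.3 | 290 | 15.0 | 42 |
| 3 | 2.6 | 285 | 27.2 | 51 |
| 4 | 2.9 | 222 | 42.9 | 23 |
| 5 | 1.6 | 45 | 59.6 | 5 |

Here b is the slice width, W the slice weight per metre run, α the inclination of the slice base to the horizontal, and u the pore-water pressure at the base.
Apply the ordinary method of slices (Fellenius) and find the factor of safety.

FS = 1.26

Ordinary method of slices: FS = Σ[c'·Δl_i + (W_i cosα_i − u_i·Δl_i)·tanφ'] / Σ W_i sinα_i, with Δl_i = b_i / cosα_i.
Slice 1: Δl = 3.0/cos2.6° = 3.003 m; N'_1 = 172·cos2.6° − 31·3.003 = 78.7; c'Δl = 42.34; W sinα = 7.8
Slice 2: Δl = 2.3/cos15.0° = 2.381 m; N'_2 = 290·cos15.0° − 42·2.381 = 180.1; c'Δl = 33.57; W sinα = 75.1
Slice 3: Δl = 2.6/cos27.2° = 2.923 m; N'_3 = 285·cos27.2° − 51·2.923 = 104.4; c'Δl = 41.22; W sinα = 130.3
Slice 4: Δl = 2.9/cos42.9° = 3.959 m; N'_4 = 222·cos42.9° − 23·3.959 = 71.6; c'Δl = 55.82; W sinα = 151.1
Slice 5: Δl = 1.6/cos59.6° = 3.162 m; N'_5 = 45·cos59.6° − 5·3.162 = 7.0; c'Δl = 44.58; W sinα = 38.8
Σc'Δl = 217.5 kN/m; ΣN' = 441.8 kN/m; ΣW sinα = 403.1 kN/m
Resisting = 217.5 + 441.8·tan33.4° = 217.5 + 291.3 = 508.8 kN/m
FS = 508.8 / 403.1 = 1.262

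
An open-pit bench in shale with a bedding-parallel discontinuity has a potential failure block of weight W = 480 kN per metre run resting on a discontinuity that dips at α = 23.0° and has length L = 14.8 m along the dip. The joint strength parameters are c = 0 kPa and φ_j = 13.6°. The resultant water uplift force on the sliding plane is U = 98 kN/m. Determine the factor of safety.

Resolving the block weight along and normal to the plane and applying the Mohr–Coulomb strength on the joint:
N' = W cosα − U = 480·cos23.0° − 98 = 343.8 kN/m
Driving force T = W sinα = 480·sin23.0° = 187.6 kN/m
Resisting force R = c·L + N'·tanφ_j = 0·14.8 + 343.8·tan13.6° = 0.0 + 83.2 = 83.2 kN/m
FS = R / T = 83.2 / 187.6 = 0.444

FS = 0.44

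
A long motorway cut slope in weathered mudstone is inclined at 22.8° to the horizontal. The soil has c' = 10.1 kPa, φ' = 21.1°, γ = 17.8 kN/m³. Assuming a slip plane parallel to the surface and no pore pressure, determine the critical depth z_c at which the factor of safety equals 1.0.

Setting FS = 1.00 in FS = [c' + γz cos²β tanφ'] / [γz sinβ cosβ] and solving for z:
z = c' / [γ cosβ (FS·sinβ − cosβ·tanφ')]
  = 10.1 / [17.8·cos22.8°·(1.00·sin22.8° − cos22.8°·tan21.1°)]
  = 10.1 / [17.8·0.9219·(1.00·0.3875 − 0.9219·0.3859)]
  = 10.1 / 0.5218 = 19.357 m

z_c = 19.36 m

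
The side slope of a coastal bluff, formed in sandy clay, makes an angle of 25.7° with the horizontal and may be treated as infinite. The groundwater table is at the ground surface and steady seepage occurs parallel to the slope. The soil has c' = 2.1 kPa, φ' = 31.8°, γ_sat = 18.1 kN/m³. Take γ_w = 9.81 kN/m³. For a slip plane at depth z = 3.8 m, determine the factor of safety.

FS = 0.67

With seepage parallel to the slope and the water table at the surface, the effective normal stress on the slip plane uses the buoyant unit weight γ' = γ_sat − γ_w while the driving shear stress uses γ_sat:
FS = [c' + γ' z cos²β tanφ'] / [γ_sat z sinβ cosβ]
γ' = 18.1 − 9.81 = 8.29 kN/m³
Numerator = 2.1 + 8.29·3.8·cos²25.7°·tan31.8° = 2.1 + 8.29·3.8·0.8119·0.6200 = 17.959 kPa
Denominator = 18.1·3.8·sin25.7°·cos25.7° = 18.1·3.8·0.4337·0.9011 = 26.876 kPa
FS = 17.959 / 26.876 = 0.668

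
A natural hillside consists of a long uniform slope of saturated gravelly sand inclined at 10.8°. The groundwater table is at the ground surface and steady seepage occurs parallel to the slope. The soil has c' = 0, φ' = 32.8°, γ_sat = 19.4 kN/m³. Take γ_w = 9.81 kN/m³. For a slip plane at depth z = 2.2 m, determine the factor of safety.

With seepage parallel to the slope and the water table at the surface, the effective normal stress on the slip plane uses the buoyant unit weight γ' = γ_sat − γ_w while the driving shear stress uses γ_sat:
FS = [c' + γ' z cos²β tanφ'] / [γ_sat z sinβ cosβ]
(For c' = 0 this reduces to FS = (γ'/γ_sat)·tanφ'/tanβ.)
γ' = 19.4 − 9.81 = 9.59 kN/m³
Numerator = 0.0 + 9.59·2.2·cos²10.8°·tan32.8° = 0.0 + 9.59·2.2·0.9649·0.6445 = 13.119 kPa
Denominator = 19.4·2.2·sin10.8°·cos10.8° = 19.4·2.2·0.1874·0.9823 = 7.856 kPa
FS = 13.119 / 7.856 = 1.670

FS = 1.67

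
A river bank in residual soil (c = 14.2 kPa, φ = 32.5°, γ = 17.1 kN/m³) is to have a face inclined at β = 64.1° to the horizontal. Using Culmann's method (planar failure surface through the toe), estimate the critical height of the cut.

H_c = 17.00 m

Culmann's analysis gives the critical failure plane at α_cr = (β + φ)/2 = (64.1 + 32.5)/2 = 48.3°, and the critical height
H_c = (4c/γ) · sinβ cosφ / [1 − cos(β − φ)]
    = (4·14.2/17.1) · sin64.1°·cos32.5° / [1 − cos(31.6°)]
    = 3.322 · 0.8996·0.8434 / [1 − 0.8517]
    = 3.322 · 0.7587 / 0.1483
    = 17.00 m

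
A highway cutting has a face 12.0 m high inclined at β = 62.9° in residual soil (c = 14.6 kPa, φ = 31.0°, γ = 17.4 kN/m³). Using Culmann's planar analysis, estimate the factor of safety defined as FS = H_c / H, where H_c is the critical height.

H_c = (4c/γ) · sinβ cosφ / [1 − cos(β − φ)]
    = (4·14.6/17.4) · sin62.9°·cos31.0° / [1 − cos31.9°]
    = 3.356 · 0.7631 / 0.1510 = 16.96 m
FS = H_c / H = 16.96 / 12.0 = 1.413

FS = 1.41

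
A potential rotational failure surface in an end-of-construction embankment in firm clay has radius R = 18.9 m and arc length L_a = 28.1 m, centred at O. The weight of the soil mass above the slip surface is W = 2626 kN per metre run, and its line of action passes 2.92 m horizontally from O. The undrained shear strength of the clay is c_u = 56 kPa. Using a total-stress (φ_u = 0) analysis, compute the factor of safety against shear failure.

FS = 3.88

Taking moments about the centre O, the resisting moment is provided by the undrained shear strength acting along the arc:
M_R = c_u·L_a·R = 56·28.10·18.9 = 29741.0 kN·m/m
M_D = W·d = 2626·2.92 = 7667.9 kN·m/m
FS = M_R / M_D = 29741.0 / 7667.9 = 3.879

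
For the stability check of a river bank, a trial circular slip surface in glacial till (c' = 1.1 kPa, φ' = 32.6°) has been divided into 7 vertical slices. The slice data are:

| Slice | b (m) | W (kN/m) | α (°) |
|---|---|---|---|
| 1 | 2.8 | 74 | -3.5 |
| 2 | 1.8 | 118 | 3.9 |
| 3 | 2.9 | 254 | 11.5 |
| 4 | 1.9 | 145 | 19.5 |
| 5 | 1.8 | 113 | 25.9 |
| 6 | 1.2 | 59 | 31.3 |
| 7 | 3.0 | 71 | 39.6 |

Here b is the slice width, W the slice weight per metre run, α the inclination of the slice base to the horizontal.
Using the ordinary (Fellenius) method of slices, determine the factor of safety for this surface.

FS = 2.28

Ordinary method of slices: FS = Σ[c'·Δl_i + (W_i cosα_i)·tanφ'] / Σ W_i sinα_i, with Δl_i = b_i / cosα_i.
Slice 1: Δl = 2.8/cos(-3.5°) = 2.805 m; N'_1 = 74·cos(-3.5°) = 73.9; c'Δl = 3.09; W sinα = -4.5
Slice 2: Δl = 1.8/cos3.9° = 1.804 m; N'_2 = 118·cos3.9° = 117.7; c'Δl = 1.98; W sinα = 8.0
Slice 3: Δl = 2.9/cos11.5° = 2.959 m; N'_3 = 254·cos11.5° = 248.9; c'Δl = 3.26; W sinα = 50.6
Slice 4: Δl = 1.9/cos19.5° = 2.016 m; N'_4 = 145·cos19.5° = 136.7; c'Δl = 2.22; W sinα = 48.4
Slice 5: Δl = 1.8/cos25.9° = 2.001 m; N'_5 = 113·cos25.9° = 101.7; c'Δl = 2.20; W sinα = 49.4
Slice 6: Δl = 1.2/cos31.3° = 1.404 m; N'_6 = 59·cos31.3° = 50.4; c'Δl = 1.54; W sinα = 30.7
Slice 7: Δl = 3.0/cos39.6° = 3.894 m; N'_7 = 71·cos39.6° = 54.7; c'Δl = 4.28; W sinα = 45.3
Σc'Δl = 18.6 kN/m; ΣN' = 783.9 kN/m; ΣW sinα = 227.8 kN/m
Resisting = 18.6 + 783.9·tan32.6° = 18.6 + 501.4 = 519.9 kN/m
FS = 519.9 / 227.8 = 2.282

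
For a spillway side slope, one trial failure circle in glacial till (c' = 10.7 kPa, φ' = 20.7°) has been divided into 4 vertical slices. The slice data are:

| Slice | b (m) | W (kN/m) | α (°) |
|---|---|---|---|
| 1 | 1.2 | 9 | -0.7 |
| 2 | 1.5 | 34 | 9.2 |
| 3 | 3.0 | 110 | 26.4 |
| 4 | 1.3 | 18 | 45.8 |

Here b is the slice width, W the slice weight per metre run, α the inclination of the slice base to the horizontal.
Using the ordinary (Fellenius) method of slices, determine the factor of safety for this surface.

FS = 2.13

Ordinary method of slices: FS = Σ[c'·Δl_i + (W_i cosα_i)·tanφ'] / Σ W_i sinα_i, with Δl_i = b_i / cosα_i.
Slice 1: Δl = 1.2/cos(-0.7°) = 1.200 m; N'_1 = 9·cos(-0.7°) = 9.0; c'Δl = 12.84; W sinα = -0.1
Slice 2: Δl = 1.5/cos9.2° = 1.520 m; N'_2 = 34·cos9.2° = 33.6; c'Δl = 16.26; W sinα = 5.4
Slice 3: Δl = 3.0/cos26.4° = 3.349 m; N'_3 = 110·cos26.4° = 98.5; c'Δl = 35.84; W sinα = 48.9
Slice 4: Δl = 1.3/cos45.8° = 1.865 m; N'_4 = 18·cos45.8° = 12.5; c'Δl = 19.95; W sinα = 12.9
Σc'Δl = 84.9 kN/m; ΣN' = 153.6 kN/m; ΣW sinα = 67.1 kN/m
Resisting = 84.9 + 153.6·tan20.7° = 84.9 + 58.1 = 142.9 kN/m
FS = 142.9 / 67.1 = 2.129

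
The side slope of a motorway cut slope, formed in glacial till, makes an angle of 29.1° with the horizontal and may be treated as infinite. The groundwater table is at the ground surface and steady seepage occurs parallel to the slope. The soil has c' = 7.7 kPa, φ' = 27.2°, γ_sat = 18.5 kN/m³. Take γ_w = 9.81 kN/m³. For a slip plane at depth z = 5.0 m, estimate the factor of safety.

FS = 0.63

With seepage parallel to the slope and the water table at the surface, the effective normal stress on the slip plane uses the buoyant unit weight γ' = γ_sat − γ_w while the driving shear stress uses γ_sat:
FS = [c' + γ' z cos²β tanφ'] / [γ_sat z sinβ cosβ]
γ' = 18.5 − 9.81 = 8.69 kN/m³
Numerator = 7.7 + 8.69·5.0·cos²29.1°·tan27.2° = 7.7 + 8.69·5.0·0.7635·0.5139 = 24.749 kPa
Denominator = 18.5·5.0·sin29.1°·cos29.1° = 18.5·5.0·0.4863·0.8738 = 39.308 kPa
FS = 24.749 / 39.308 = 0.630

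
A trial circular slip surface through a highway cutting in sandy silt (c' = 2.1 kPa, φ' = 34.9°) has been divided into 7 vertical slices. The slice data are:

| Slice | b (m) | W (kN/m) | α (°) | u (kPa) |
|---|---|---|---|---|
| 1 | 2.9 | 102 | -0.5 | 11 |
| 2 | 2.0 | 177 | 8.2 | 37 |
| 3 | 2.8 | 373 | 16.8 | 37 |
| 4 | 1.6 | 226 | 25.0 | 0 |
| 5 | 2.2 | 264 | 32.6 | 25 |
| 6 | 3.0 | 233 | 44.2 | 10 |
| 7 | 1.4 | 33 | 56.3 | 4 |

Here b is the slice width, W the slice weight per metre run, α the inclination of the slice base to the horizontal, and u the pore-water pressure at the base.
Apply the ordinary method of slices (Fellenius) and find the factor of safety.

FS = 1.21

Ordinary method of slices: FS = Σ[c'·Δl_i + (W_i cosα_i − u_i·Δl_i)·tanφ'] / Σ W_i sinα_i, with Δl_i = b_i / cosα_i.
Slice 1: Δl = 2.9/cos(-0.5°) = 2.900 m; N'_1 = 102·cos(-0.5°) − 11·2.900 = 70.1; c'Δl = 6.09; W sinα = -0.9
Slice 2: Δl = 2.0/cos8.2° = 2.021 m; N'_2 = 177·cos8.2° − 37·2.021 = 100.4; c'Δl = 4.24; W sinα = 25.2
Slice 3: Δl = 2.8/cos16.8° = 2.925 m; N'_3 = 373·cos16.8° − 37·2.925 = 248.9; c'Δl = 6.14; W sinα = 107.8
Slice 4: Δl = 1.6/cos25.0° = 1.765 m; N'_4 = 226·cos25.0° − 0·1.765 = 204.8; c'Δl = 3.71; W sinα = 95.5
Slice 5: Δl = 2.2/cos32.6° = 2.611 m; N'_5 = 264·cos32.6° − 25·2.611 = 157.1; c'Δl = 5.48; W sinα = 142.2
Slice 6: Δl = 3.0/cos44.2° = 4.185 m; N'_6 = 233·cos44.2° − 10·4.185 = 125.2; c'Δl = 8.79; W sinα = 162.4
Slice 7: Δl = 1.4/cos56.3° = 2.523 m; N'_7 = 33·cos56.3° − 4·2.523 = 8.2; c'Δl = 5.30; W sinα = 27.5
Σc'Δl = 39.8 kN/m; ΣN' = 914.7 kN/m; ΣW sinα = 559.8 kN/m
Resisting = 39.8 + 914.7·tan34.9° = 39.8 + 638.1 = 677.9 kN/m
FS = 677.9 / 559.8 = 1.211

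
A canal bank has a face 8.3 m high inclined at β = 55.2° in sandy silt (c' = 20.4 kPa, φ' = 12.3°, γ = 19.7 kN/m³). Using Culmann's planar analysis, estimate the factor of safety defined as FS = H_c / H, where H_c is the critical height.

H_c = (4c'/γ) · sinβ cosφ' / [1 − cos(β − φ')]
    = (4·20.4/19.7) · sin55.2°·cos12.3° / [1 − cos42.9°]
    = 4.142 · 0.8023 / 0.2675 = 12.43 m
FS = H_c / H = 12.43 / 8.3 = 1.497

FS = 1.50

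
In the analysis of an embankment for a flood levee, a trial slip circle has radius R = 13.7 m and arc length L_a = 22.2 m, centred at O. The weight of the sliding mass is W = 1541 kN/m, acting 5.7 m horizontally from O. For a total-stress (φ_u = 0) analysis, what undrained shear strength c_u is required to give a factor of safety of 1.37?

c_u = 39.6 kPa

FS = c_u·L_a·R / (W·d), so c_u = FS·W·d / (L_a·R).
c_u = 1.37·1541·5.7 / (22.20·13.7) = 12033.7 / 304.14 = 39.57 kPa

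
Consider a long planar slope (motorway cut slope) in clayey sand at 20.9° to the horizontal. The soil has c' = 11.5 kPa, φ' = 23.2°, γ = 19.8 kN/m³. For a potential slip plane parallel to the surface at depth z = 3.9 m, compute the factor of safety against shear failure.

FS = 1.57

For an infinite slope with a slip plane parallel to the surface (no pore pressure): FS = [c' + γz cos²β tanφ'] / [γz sinβ cosβ].
γz = 19.8·3.9 = 77.22 kN/m²
Numerator = 11.5 + 77.22·cos²20.9°·tan23.2° = 11.5 + 77.22·0.8727·0.4286 = 40.385 kPa
Denominator = 77.22·sin20.9°·cos20.9° = 77.22·0.3567·0.9342 = 25.735 kPa
FS = 40.385 / 25.735 = 1.569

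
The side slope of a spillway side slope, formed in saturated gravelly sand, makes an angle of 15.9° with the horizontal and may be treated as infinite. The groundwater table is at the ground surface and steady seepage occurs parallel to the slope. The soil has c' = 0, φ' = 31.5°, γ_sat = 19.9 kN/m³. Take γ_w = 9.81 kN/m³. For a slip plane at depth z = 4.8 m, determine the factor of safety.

With seepage parallel to the slope and the water table at the surface, the effective normal stress on the slip plane uses the buoyant unit weight γ' = γ_sat − γ_w while the driving shear stress uses γ_sat:
FS = [c' + γ' z cos²β tanφ'] / [γ_sat z sinβ cosβ]
(For c' = 0 this reduces to FS = (γ'/γ_sat)·tanφ'/tanβ.)
γ' = 19.9 − 9.81 = 10.09 kN/m³
Numerator = 0.0 + 10.09·4.8·cos²15.9°·tan31.5° = 0.0 + 10.09·4.8·0.9249·0.6128 = 27.452 kPa
Denominator = 19.9·4.8·sin15.9°·cos15.9° = 19.9·4.8·0.2740·0.9617 = 25.167 kPa
FS = 27.452 / 25.167 = 1.091

FS = 1.09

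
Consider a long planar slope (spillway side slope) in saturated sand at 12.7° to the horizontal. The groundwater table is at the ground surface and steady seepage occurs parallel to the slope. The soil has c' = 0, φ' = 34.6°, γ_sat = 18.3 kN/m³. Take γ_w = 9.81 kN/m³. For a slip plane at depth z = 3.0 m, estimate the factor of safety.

FS = 1.42

With seepage parallel to the slope and the water table at the surface, the effective normal stress on the slip plane uses the buoyant unit weight γ' = γ_sat − γ_w while the driving shear stress uses γ_sat:
FS = [c' + γ' z cos²β tanφ'] / [γ_sat z sinβ cosβ]
(For c' = 0 this reduces to FS = (γ'/γ_sat)·tanφ'/tanβ.)
γ' = 18.3 − 9.81 = 8.49 kN/m³
Numerator = 0.0 + 8.49·3.0·cos²12.7°·tan34.6° = 0.0 + 8.49·3.0·0.9517·0.6899 = 16.721 kPa
Denominator = 18.3·3.0·sin12.7°·cos12.7° = 18.3·3.0·0.2198·0.9755 = 11.774 kPa
FS = 16.721 / 11.774 = 1.420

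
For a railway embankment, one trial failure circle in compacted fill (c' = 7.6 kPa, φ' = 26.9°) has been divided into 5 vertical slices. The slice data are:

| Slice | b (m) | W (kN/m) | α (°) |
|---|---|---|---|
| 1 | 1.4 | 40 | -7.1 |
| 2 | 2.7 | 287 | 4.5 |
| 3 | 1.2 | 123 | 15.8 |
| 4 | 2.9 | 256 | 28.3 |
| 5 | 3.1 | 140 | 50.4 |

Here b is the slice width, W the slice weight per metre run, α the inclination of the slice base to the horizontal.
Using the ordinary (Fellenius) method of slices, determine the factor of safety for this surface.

FS = 1.74

Ordinary method of slices: FS = Σ[c'·Δl_i + (W_i cosα_i)·tanφ'] / Σ W_i sinα_i, with Δl_i = b_i / cosα_i.
Slice 1: Δl = 1.4/cos(-7.1°) = 1.411 m; N'_1 = 40·cos(-7.1°) = 39.7; c'Δl = 10.72; W sinα = -4.9
Slice 2: Δl = 2.7/cos4.5° = 2.708 m; N'_2 = 287·cos4.5° = 286.1; c'Δl = 20.58; W sinα = 22.5
Slice 3: Δl = 1.2/cos15.8° = 1.247 m; N'_3 = 123·cos15.8° = 118.4; c'Δl = 9.48; W sinα = 33.5
Slice 4: Δl = 2.9/cos28.3° = 3.294 m; N'_4 = 256·cos28.3° = 225.4; c'Δl = 25.03; W sinα = 121.4
Slice 5: Δl = 3.1/cos50.4° = 4.863 m; N'_5 = 140·cos50.4° = 89.2; c'Δl = 36.96; W sinα = 107.9
Σc'Δl = 102.8 kN/m; ΣN' = 758.8 kN/m; ΣW sinα = 280.3 kN/m
Resisting = 102.8 + 758.8·tan26.9° = 102.8 + 385.0 = 487.7 kN/m
FS = 487.7 / 280.3 = 1.740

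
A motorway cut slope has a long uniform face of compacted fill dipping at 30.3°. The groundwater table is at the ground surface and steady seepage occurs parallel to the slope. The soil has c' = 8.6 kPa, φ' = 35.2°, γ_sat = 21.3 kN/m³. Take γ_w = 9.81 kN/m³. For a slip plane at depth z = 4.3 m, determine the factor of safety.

FS = 0.87

With seepage parallel to the slope and the water table at the surface, the effective normal stress on the slip plane uses the buoyant unit weight γ' = γ_sat − γ_w while the driving shear stress uses γ_sat:
FS = [c' + γ' z cos²β tanφ'] / [γ_sat z sinβ cosβ]
γ' = 21.3 − 9.81 = 11.49 kN/m³
Numerator = 8.6 + 11.49·4.3·cos²30.3°·tan35.2° = 8.6 + 11.49·4.3·0.7455·0.7054 = 34.581 kPa
Denominator = 21.3·4.3·sin30.3°·cos30.3° = 21.3·4.3·0.5045·0.8634 = 39.897 kPa
FS = 34.581 / 39.897 = 0.867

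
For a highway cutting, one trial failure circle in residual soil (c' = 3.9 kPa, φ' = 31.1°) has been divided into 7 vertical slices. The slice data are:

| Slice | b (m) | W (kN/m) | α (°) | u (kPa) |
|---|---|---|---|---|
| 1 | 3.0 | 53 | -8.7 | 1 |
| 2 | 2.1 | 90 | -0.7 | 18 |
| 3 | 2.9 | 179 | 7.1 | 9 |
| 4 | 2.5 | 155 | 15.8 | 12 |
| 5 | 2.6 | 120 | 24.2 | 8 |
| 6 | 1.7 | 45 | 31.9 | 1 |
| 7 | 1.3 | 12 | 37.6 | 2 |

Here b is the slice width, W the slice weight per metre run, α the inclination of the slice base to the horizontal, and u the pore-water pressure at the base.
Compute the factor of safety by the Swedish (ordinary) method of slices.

FS = 2.72

Ordinary method of slices: FS = Σ[c'·Δl_i + (W_i cosα_i − u_i·Δl_i)·tanφ'] / Σ W_i sinα_i, with Δl_i = b_i / cosα_i.
Slice 1: Δl = 3.0/cos(-8.7°) = 3.035 m; N'_1 = 53·cos(-8.7°) − 1·3.035 = 49.4; c'Δl = 11.84; W sinα = -8.0
Slice 2: Δl = 2.1/cos(-0.7°) = 2.100 m; N'_2 = 90·cos(-0.7°) − 18·2.100 = 52.2; c'Δl = 8.19; W sinα = -1.1
Slice 3: Δl = 2.9/cos7.1° = 2.922 m; N'_3 = 179·cos7.1° − 9·2.922 = 151.3; c'Δl = 11.40; W sinα = 22.1
Slice 4: Δl = 2.5/cos15.8° = 2.598 m; N'_4 = 155·cos15.8° − 12·2.598 = 118.0; c'Δl = 10.13; W sinα = 42.2
Slice 5: Δl = 2.6/cos24.2° = 2.851 m; N'_5 = 120·cos24.2° − 8·2.851 = 86.7; c'Δl = 11.12; W sinα = 49.2
Slice 6: Δl = 1.7/cos31.9° = 2.002 m; N'_6 = 45·cos31.9° − 1·2.002 = 36.2; c'Δl = 7.81; W sinα = 23.8
Slice 7: Δl = 1.3/cos37.6° = 1.641 m; N'_7 = 12·cos37.6° − 2·1.641 = 6.2; c'Δl = 6.40; W sinα = 7.3
Σc'Δl = 66.9 kN/m; ΣN' = 499.9 kN/m; ΣW sinα = 135.5 kN/m
Resisting = 66.9 + 499.9·tan31.1° = 66.9 + 301.6 = 368.5 kN/m
FS = 368.5 / 135.5 = 2.719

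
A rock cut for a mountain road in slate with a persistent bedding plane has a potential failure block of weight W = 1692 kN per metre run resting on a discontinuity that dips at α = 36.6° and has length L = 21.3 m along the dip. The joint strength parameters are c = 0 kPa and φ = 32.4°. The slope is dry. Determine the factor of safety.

Resolving the block weight along and normal to the plane and applying the Mohr–Coulomb strength on the joint:
N' = W cosα = 1692·cos36.6° = 1358.4 kN/m
Driving force T = W sinα = 1692·sin36.6° = 1008.8 kN/m
Resisting force R = c·L + N'·tanφ = 0·21.3 + 1358.4·tan32.4° = 0.0 + 862.0 = 862.0 kN/m
FS = R / T = 862.0 / 1008.8 = 0.855

FS = 0.85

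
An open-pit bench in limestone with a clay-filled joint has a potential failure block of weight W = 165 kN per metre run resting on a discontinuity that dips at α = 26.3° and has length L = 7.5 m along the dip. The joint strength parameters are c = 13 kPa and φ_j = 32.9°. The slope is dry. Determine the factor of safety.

Resolving the block weight along and normal to the plane and applying the Mohr–Coulomb strength on the joint:
N' = W cosα = 165·cos26.3° = 147.9 kN/m
Driving force T = W sinα = 165·sin26.3° = 73.1 kN/m
Resisting force R = c·L + N'·tanφ_j = 13·7.5 + 147.9·tan32.9° = 97.5 + 95.7 = 193.2 kN/m
FS = R / T = 193.2 / 73.1 = 2.643

FS = 2.64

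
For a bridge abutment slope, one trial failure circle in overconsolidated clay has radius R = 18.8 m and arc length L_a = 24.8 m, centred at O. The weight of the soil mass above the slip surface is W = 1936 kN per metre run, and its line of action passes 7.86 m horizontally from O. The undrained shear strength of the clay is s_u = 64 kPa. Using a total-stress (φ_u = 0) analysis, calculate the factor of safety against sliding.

Taking moments about the centre O, the resisting moment is provided by the undrained shear strength acting along the arc:
M_R = s_u·L_a·R = 64·24.80·18.8 = 29839.4 kN·m/m
M_D = W·d = 1936·7.86 = 15217.0 kN·m/m
FS = M_R / M_D = 29839.4 / 15217.0 = 1.961

FS = 1.96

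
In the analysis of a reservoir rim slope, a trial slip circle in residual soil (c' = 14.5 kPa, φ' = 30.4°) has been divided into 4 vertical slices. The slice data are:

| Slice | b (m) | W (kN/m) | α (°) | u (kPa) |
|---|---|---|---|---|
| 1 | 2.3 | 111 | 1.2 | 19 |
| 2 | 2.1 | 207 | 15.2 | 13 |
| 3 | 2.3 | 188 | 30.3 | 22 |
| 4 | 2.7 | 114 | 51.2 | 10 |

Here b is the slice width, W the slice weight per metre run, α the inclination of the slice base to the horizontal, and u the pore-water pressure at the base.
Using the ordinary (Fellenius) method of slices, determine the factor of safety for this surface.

Ordinary method of slices: FS = Σ[c'·Δl_i + (W_i cosα_i − u_i·Δl_i)·tanφ'] / Σ W_i sinα_i, with Δl_i = b_i / cosα_i.
Slice 1: Δl = 2.3/cos1.2° = 2.301 m; N'_1 = 111·cos1.2° − 19·2.301 = 67.3; c'Δl = 33.36; W sinα = 2.3
Slice 2: Δl = 2.1/cos15.2° = 2.176 m; N'_2 = 207·cos15.2° − 13·2.176 = 171.5; c'Δl = 31.55; W sinα = 54.3
Slice 3: Δl = 2.3/cos30.3° = 2.664 m; N'_3 = 188·cos30.3° − 22·2.664 = 103.7; c'Δl = 38.63; W sinα = 94.9
Slice 4: Δl = 2.7/cos51.2° = 4.309 m; N'_4 = 114·cos51.2° − 10·4.309 = 28.3; c'Δl = 62.48; W sinα = 88.8
Σc'Δl = 166.0 kN/m; ΣN' = 370.8 kN/m; ΣW sinα = 240.3 kN/m
Resisting = 166.0 + 370.8·tan30.4° = 166.0 + 217.5 = 383.6 kN/m
FS = 383.6 / 240.3 = 1.596

FS = 1.60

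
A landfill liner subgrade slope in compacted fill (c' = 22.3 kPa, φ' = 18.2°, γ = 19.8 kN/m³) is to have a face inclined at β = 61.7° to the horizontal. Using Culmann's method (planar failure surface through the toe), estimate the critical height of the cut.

H_c = 13.72 m

Culmann's analysis gives the critical failure plane at α_cr = (β + φ')/2 = (61.7 + 18.2)/2 = 40.0°, and the critical height
H_c = (4c'/γ) · sinβ cosφ' / [1 − cos(β − φ')]
    = (4·22.3/19.8) · sin61.7°·cos18.2° / [1 − cos(43.5°)]
    = 4.505 · 0.8805·0.9500 / [1 − 0.7254]
    = 4.505 · 0.8364 / 0.2746
    = 13.72 m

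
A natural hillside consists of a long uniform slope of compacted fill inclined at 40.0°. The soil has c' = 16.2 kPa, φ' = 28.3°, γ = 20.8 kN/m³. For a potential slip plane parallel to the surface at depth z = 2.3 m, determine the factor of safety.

FS = 1.33

For an infinite slope with a slip plane parallel to the surface (no pore pressure): FS = [c' + γz cos²β tanφ'] / [γz sinβ cosβ].
γz = 20.8·2.3 = 47.84 kN/m²
Numerator = 16.2 + 47.84·cos²40.0°·tan28.3° = 16.2 + 47.84·0.5868·0.5384 = 31.316 kPa
Denominator = 47.84·sin40.0°·cos40.0° = 47.84·0.6428·0.7660 = 23.557 kPa
FS = 31.316 / 23.557 = 1.329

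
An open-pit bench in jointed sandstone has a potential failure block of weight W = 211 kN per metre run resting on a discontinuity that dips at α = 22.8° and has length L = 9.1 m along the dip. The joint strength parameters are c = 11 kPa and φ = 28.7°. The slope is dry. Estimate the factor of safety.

Resolving the block weight along and normal to the plane and applying the Mohr–Coulomb strength on the joint:
N' = W cosα = 211·cos22.8° = 194.5 kN/m
Driving force T = W sinα = 211·sin22.8° = 81.8 kN/m
Resisting force R = c·L + N'·tanφ = 11·9.1 + 194.5·tan28.7° = 100.1 + 106.5 = 206.6 kN/m
FS = R / T = 206.6 / 81.8 = 2.527

FS = 2.53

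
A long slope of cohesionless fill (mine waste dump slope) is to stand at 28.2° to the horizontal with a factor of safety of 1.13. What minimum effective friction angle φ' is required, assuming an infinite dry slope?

φ' = 31.2°

FS = tanφ'/tanβ ⇒ tanφ' = FS · tanβ = 1.13 · tan28.2° = 0.6059
φ' = arctan(0.6059) = 31.21°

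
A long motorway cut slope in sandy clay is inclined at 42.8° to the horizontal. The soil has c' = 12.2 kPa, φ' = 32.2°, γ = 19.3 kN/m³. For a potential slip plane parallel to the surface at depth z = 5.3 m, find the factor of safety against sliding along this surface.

FS = 0.92

For an infinite slope with a slip plane parallel to the surface (no pore pressure): FS = [c' + γz cos²β tanφ'] / [γz sinβ cosβ].
γz = 19.3·5.3 = 102.29 kN/m²
Numerator = 12.2 + 102.29·cos²42.8°·tan32.2° = 12.2 + 102.29·0.5384·0.6297 = 46.879 kPa
Denominator = 102.29·sin42.8°·cos42.8° = 102.29·0.6794·0.7337 = 50.994 kPa
FS = 46.879 / 50.994 = 0.919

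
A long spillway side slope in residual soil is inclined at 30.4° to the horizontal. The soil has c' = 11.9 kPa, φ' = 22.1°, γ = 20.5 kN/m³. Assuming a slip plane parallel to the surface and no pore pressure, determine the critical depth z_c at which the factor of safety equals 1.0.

Setting FS = 1.00 in FS = [c' + γz cos²β tanφ'] / [γz sinβ cosβ] and solving for z:
z = c' / [γ cosβ (FS·sinβ − cosβ·tanφ')]
  = 11.9 / [20.5·cos30.4°·(1.00·sin30.4° − cos30.4°·tan22.1°)]
  = 11.9 / [20.5·0.8625·(1.00·0.5060 − 0.8625·0.4061)]
  = 11.9 / 2.7548 = 4.320 m

z_c = 4.32 m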